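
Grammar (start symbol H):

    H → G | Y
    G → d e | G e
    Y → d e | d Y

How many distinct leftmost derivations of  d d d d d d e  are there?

1

Parse trees for d d d d d d e:
  [H [Y d [Y d [Y d [Y d [Y d [Y d e]]]]]]]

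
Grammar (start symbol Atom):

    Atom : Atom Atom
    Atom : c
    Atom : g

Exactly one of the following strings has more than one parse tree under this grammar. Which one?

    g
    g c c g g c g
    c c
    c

g: 1 tree
g c c g g c g: 132 trees
c c: 1 tree
c: 1 tree

g c c g g c g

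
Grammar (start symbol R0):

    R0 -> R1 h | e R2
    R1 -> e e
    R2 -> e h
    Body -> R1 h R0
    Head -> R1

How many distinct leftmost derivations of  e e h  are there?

2

Parse trees for e e h:
  [R0 [R1 e e] h]
  [R0 e [R2 e h]]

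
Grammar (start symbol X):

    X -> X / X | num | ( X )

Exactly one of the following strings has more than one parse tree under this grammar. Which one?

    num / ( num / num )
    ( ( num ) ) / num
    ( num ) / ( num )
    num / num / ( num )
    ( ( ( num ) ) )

num / ( num / num ): 1 tree
( ( num ) ) / num: 1 tree
( num ) / ( num ): 1 tree
num / num / ( num ): 2 trees
( ( ( num ) ) ): 1 tree

num / num / ( num )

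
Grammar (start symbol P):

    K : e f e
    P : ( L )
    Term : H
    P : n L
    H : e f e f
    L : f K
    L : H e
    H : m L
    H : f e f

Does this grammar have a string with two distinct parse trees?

Witness: n f e f e

Derivation 1: P ⇒ n L ⇒ n f K ⇒ n f e f e
Derivation 2: P ⇒ n L ⇒ n H e ⇒ n f e f e

Two distinct leftmost derivations for the same string.

Ambiguous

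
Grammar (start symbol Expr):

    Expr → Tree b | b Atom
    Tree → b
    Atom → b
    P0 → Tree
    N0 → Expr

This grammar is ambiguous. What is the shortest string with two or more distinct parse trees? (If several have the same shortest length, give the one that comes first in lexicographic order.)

length 2: b b has 2 parse trees

Two derivations of b b:
  Expr ⇒ Tree b ⇒ b b
  Expr ⇒ b Atom ⇒ b b

b b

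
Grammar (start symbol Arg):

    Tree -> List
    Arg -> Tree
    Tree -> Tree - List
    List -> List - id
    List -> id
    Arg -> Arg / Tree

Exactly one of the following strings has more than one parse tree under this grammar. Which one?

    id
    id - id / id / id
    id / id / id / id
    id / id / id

id: 1 tree
id - id / id / id: 2 trees
id / id / id / id: 1 tree
id / id / id: 1 tree

id - id / id / id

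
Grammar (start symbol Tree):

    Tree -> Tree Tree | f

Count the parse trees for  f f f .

Parse trees for f f f:
  [Tree [Tree f] [Tree [Tree f] [Tree f]]]
  [Tree [Tree [Tree f] [Tree f]] [Tree f]]

2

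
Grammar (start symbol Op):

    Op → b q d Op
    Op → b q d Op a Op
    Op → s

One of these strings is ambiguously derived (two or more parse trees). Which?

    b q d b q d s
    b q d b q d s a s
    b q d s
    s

b q d b q d s: 1 tree
b q d b q d s a s: 2 trees
b q d s: 1 tree
s: 1 tree

b q d b q d s a s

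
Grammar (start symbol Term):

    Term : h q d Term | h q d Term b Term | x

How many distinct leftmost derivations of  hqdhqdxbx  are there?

Parse trees for hqdhqdxbx:
  [Term h q d [Term h q d [Term x] b [Term x]]]
  [Term h q d [Term h q d [Term x]] b [Term x]]

2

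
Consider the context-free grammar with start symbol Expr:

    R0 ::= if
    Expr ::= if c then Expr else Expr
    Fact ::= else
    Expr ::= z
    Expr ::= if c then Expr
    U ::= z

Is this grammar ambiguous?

Witness: if c then if c then z else z

Derivation 1: Expr ⇒ if c then Expr else Expr ⇒ if c then if c then Expr else Expr ⇒ if c then if c then z else Expr ⇒ if c then if c then z else z
Derivation 2: Expr ⇒ if c then Expr ⇒ if c then if c then Expr else Expr ⇒ if c then if c then z else Expr ⇒ if c then if c then z else z

Two distinct leftmost derivations for the same string.

Ambiguous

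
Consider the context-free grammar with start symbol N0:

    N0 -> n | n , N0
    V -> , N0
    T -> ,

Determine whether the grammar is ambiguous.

Unambiguous

Only N0 is reachable from N0; ignoring the rest: Right-recursive list with a separator: after each atom, whether the separator follows determines the rule. One parse per string.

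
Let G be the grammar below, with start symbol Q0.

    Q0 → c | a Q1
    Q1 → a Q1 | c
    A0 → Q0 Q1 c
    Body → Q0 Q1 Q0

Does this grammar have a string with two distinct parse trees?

Unambiguous

Only Q0, Q1 are reachable from Q0; ignoring the rest: Each reachable nonterminal has at most one production per leading terminal, and all productions are right-linear; the derivation is determined token-by-token.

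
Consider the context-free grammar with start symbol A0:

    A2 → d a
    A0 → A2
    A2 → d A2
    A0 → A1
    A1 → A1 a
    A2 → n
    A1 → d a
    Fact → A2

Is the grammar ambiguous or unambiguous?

Ambiguous

Witness: d a

Derivation 1: A0 ⇒ A2 ⇒ d a
Derivation 2: A0 ⇒ A1 ⇒ d a

Two distinct leftmost derivations for the same string.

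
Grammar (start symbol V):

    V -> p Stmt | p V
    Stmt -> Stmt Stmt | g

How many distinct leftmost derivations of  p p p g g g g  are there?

Parse trees for p p p g g g g:
  [V p [V p [V p [Stmt [Stmt g] [Stmt [Stmt g] [Stmt [Stmt g] [Stmt g]]]]]]]
  [V p [V p [V p [Stmt [Stmt g] [Stmt [Stmt [Stmt g] [Stmt g]] [Stmt g]]]]]]
  [V p [V p [V p [Stmt [Stmt [Stmt g] [Stmt g]] [Stmt [Stmt g] [Stmt g]]]]]]
  [V p [V p [V p [Stmt [Stmt [Stmt g] [Stmt [Stmt g] [Stmt g]]] [Stmt g]]]]]
  [V p [V p [V p [Stmt [Stmt [Stmt [Stmt g] [Stmt g]] [Stmt g]] [Stmt g]]]]]

5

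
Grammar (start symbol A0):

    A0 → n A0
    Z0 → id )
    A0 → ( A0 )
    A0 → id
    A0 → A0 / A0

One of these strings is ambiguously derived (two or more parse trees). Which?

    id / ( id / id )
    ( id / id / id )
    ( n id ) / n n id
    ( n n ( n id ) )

id / ( id / id ): 1 tree
( id / id / id ): 2 trees
( n id ) / n n id: 1 tree
( n n ( n id ) ): 1 tree

( id / id / id )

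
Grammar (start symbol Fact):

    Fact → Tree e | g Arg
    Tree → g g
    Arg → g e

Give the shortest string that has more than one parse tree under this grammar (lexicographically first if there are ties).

g g e

length 3: g g e has 2 parse trees

Two derivations of g g e:
  Fact ⇒ Tree e ⇒ g g e
  Fact ⇒ g Arg ⇒ g g e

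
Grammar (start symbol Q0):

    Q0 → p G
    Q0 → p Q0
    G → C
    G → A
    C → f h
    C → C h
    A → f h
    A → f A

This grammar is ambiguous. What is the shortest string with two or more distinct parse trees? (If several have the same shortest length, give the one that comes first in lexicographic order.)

p f h

length 3: p f h has 2 parse trees

Two derivations of p f h:
  Q0 ⇒ p G ⇒ p C ⇒ p f h
  Q0 ⇒ p G ⇒ p A ⇒ p f h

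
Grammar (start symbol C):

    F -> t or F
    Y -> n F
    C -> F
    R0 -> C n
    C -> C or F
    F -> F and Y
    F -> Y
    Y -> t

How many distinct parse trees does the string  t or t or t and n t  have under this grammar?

Parse trees for t or t or t and n t:
  [C [F t or [F t or [F [F [Y t]] and [Y n [F [Y t]]]]]]]
  [C [F t or [F [F t or [F [Y t]]] and [Y n [F [Y t]]]]]]
  [C [F [F t or [F t or [F [Y t]]]] and [Y n [F [Y t]]]]]
  [C [C [F [Y t]]] or [F t or [F [F [Y t]] and [Y n [F [Y t]]]]]]
  [C [C [F [Y t]]] or [F [F t or [F [Y t]]] and [Y n [F [Y t]]]]]
  [C [C [F t or [F [Y t]]]] or [F [F [Y t]] and [Y n [F [Y t]]]]]
  [C [C [C [F [Y t]]] or [F [Y t]]] or [F [F [Y t]] and [Y n [F [Y t]]]]]

7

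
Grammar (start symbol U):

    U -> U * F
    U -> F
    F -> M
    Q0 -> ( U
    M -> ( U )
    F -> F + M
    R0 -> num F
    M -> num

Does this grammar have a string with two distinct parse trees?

Only U, F, M are reachable from U; ignoring the rest: U → U * F | F  ;  F → F + M | M  — a left-associative chain with M at the bottom. Each string factors uniquely by precedence.

Unambiguous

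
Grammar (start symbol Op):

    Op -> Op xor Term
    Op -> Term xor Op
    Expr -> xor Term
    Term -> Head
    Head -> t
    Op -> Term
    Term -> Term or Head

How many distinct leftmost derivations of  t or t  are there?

1

Parse trees for t or t:
  [Op [Term [Term [Head t]] or [Head t]]]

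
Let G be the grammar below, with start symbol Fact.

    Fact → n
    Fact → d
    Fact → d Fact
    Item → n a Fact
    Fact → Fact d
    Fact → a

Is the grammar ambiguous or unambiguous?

Witness: d d

Derivation 1: Fact ⇒ d Fact ⇒ d d
Derivation 2: Fact ⇒ Fact d ⇒ d d

Two distinct leftmost derivations for the same string.

Ambiguous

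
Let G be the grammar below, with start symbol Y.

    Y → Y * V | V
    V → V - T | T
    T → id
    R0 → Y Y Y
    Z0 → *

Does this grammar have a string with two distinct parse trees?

Unambiguous

(R0, Z0 are unreachable from Y, so their rules don't affect L(Y).) Y → Y * V | V  ;  V → V - T | T  — a left-associative chain with T at the bottom. Each string factors uniquely by precedence.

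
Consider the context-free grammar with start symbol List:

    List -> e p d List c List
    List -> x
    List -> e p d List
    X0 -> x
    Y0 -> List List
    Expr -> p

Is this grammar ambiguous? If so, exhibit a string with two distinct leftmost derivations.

Witness: e p d e p d x c x

Derivation 1: List ⇒ e p d List c List ⇒ e p d e p d List c List ⇒ e p d e p d x c List ⇒ e p d e p d x c x
Derivation 2: List ⇒ e p d List ⇒ e p d e p d List c List ⇒ e p d e p d x c List ⇒ e p d e p d x c x

Two distinct leftmost derivations for the same string.

Ambiguous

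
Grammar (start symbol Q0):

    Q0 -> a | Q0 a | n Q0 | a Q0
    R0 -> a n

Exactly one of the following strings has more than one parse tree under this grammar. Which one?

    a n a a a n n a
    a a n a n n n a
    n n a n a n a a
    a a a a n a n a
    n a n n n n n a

n n a n a n a a

a n a a a n n a: 1 tree
a a n a n n n a: 1 tree
n n a n a n a a: 8 trees
a a a a n a n a: 1 tree
n a n n n n n a: 1 tree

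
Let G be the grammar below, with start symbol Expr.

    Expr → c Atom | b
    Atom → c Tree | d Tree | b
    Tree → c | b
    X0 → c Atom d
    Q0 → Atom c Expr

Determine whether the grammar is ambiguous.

(X0, Q0 are unreachable from Expr, so their rules don't affect L(Expr).) Each reachable nonterminal has at most one production per leading terminal, and all productions are right-linear; the derivation is determined token-by-token.

Unambiguous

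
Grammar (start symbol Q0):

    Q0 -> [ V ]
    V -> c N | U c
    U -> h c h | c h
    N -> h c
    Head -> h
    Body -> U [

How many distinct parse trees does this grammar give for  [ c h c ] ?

Parse trees for [ c h c ]:
  [Q0 [ [V c [N h c]] ]]
  [Q0 [ [V [U c h] c] ]]

2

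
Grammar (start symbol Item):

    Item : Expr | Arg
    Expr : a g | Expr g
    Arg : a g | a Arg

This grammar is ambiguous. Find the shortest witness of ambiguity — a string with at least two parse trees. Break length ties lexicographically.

a g

length 2: a g has 2 parse trees

Two derivations of a g:
  Item ⇒ Expr ⇒ a g
  Item ⇒ Arg ⇒ a g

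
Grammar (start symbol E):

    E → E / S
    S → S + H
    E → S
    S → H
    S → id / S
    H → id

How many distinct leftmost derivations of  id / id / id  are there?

4

Parse trees for id / id / id:
  [E [E [S [H id]]] / [S id / [S [H id]]]]
  [E [E [E [S [H id]]] / [S [H id]]] / [S [H id]]]
  [E [E [S id / [S [H id]]]] / [S [H id]]]
  [E [S id / [S id / [S [H id]]]]]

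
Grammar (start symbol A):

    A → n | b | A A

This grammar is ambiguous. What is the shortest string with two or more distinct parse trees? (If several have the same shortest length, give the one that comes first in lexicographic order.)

b b b

length 1: no string has ≥2 trees
length 2: no string has ≥2 trees
length 3: b b b has 2 parse trees

Two derivations of b b b:
  A ⇒ A A ⇒ b A ⇒ b A A ⇒ b b A ⇒ b b b
  A ⇒ A A ⇒ A A A ⇒ b A A ⇒ b b A ⇒ b b b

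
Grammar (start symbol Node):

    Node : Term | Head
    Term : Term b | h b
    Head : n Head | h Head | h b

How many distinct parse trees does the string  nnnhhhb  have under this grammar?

1

Parse trees for nnnhhhb:
  [Node [Head n [Head n [Head n [Head h [Head h [Head h b]]]]]]]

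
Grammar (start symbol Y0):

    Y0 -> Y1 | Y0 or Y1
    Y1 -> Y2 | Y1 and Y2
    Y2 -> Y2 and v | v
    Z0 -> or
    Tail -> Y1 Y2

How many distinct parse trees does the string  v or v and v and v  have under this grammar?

Parse trees for v or v and v and v:
  [Y0 [Y0 [Y1 [Y2 v]]] or [Y1 [Y2 [Y2 [Y2 v] and v] and v]]]
  [Y0 [Y0 [Y1 [Y2 v]]] or [Y1 [Y1 [Y2 v]] and [Y2 [Y2 v] and v]]]
  [Y0 [Y0 [Y1 [Y2 v]]] or [Y1 [Y1 [Y2 [Y2 v] and v]] and [Y2 v]]]
  [Y0 [Y0 [Y1 [Y2 v]]] or [Y1 [Y1 [Y1 [Y2 v]] and [Y2 v]] and [Y2 v]]]

4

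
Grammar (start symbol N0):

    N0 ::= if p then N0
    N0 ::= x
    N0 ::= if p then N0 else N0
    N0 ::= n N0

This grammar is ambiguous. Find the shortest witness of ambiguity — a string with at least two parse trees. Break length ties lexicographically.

length 1: no string has ≥2 trees
length 2: no string has ≥2 trees
length 3: no string has ≥2 trees
length 4: no string has ≥2 trees
length 5: no string has ≥2 trees
length 6: no string has ≥2 trees
length 7: no string has ≥2 trees
length 8: no string has ≥2 trees
length 9: if p then if p then x else x has 2 parse trees

Two derivations of if p then if p then x else x:
  N0 ⇒ if p then N0 ⇒ if p then if p then N0 else N0 ⇒ if p then if p then x else N0 ⇒ if p then if p then x else x
  N0 ⇒ if p then N0 else N0 ⇒ if p then if p then N0 else N0 ⇒ if p then if p then x else N0 ⇒ if p then if p then x else x

if p then if p then x else x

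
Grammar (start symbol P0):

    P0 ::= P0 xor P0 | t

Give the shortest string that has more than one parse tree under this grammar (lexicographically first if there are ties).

length 1: no string has ≥2 trees
length 3: no string has ≥2 trees
length 5: t xor t xor t has 2 parse trees

Two derivations of t xor t xor t:
  P0 ⇒ P0 xor P0 ⇒ P0 xor P0 xor P0 ⇒ t xor P0 xor P0 ⇒ t xor t xor P0 ⇒ t xor t xor t
  P0 ⇒ P0 xor P0 ⇒ t xor P0 ⇒ t xor P0 xor P0 ⇒ t xor t xor P0 ⇒ t xor t xor t

t xor t xor t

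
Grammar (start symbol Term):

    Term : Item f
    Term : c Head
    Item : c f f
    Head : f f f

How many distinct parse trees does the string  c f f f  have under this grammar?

Parse trees for c f f f:
  [Term [Item c f f] f]
  [Term c [Head f f f]]

2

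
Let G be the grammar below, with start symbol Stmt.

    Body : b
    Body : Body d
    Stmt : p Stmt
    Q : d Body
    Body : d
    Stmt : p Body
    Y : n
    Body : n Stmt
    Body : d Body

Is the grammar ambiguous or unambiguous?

Ambiguous

Witness: p d d

Derivation 1: Stmt ⇒ p Body ⇒ p Body d ⇒ p d d
Derivation 2: Stmt ⇒ p Body ⇒ p d Body ⇒ p d d

Two distinct leftmost derivations for the same string.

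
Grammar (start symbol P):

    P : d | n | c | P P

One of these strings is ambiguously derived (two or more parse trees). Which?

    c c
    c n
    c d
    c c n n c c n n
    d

c c: 1 tree
c n: 1 tree
c d: 1 tree
c c n n c c n n: 429 trees
d: 1 tree

c c n n c c n n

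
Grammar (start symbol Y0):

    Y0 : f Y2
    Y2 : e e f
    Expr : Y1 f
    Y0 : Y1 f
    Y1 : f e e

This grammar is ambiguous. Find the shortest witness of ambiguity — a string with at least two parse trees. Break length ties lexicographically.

length 4: f e e f has 2 parse trees

Two derivations of f e e f:
  Y0 ⇒ f Y2 ⇒ f e e f
  Y0 ⇒ Y1 f ⇒ f e e f

f e e f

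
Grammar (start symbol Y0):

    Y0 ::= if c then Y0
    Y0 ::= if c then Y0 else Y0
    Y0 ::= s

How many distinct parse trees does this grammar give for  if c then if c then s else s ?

Parse trees for if c then if c then s else s:
  [Y0 if c then [Y0 if c then [Y0 s] else [Y0 s]]]
  [Y0 if c then [Y0 if c then [Y0 s]] else [Y0 s]]

2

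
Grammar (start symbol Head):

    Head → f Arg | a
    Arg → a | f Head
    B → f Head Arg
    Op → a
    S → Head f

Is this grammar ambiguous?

Unambiguous

Only Head, Arg are reachable from Head; ignoring the rest: Each reachable nonterminal has at most one production per leading terminal, and all productions are right-linear; the derivation is determined token-by-token.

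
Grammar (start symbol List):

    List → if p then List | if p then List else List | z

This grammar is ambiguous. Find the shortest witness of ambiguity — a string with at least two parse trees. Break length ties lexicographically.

if p then if p then z else z

length 1: no string has ≥2 trees
length 4: no string has ≥2 trees
length 6: no string has ≥2 trees
length 7: no string has ≥2 trees
length 9: if p then if p then z else z has 2 parse trees

Two derivations of if p then if p then z else z:
  List ⇒ if p then List ⇒ if p then if p then List else List ⇒ if p then if p then z else List ⇒ if p then if p then z else z
  List ⇒ if p then List else List ⇒ if p then if p then List else List ⇒ if p then if p then z else List ⇒ if p then if p then z else z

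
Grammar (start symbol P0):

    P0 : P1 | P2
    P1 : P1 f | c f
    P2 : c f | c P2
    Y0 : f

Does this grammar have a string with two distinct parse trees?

Witness: c f

Derivation 1: P0 ⇒ P1 ⇒ c f
Derivation 2: P0 ⇒ P2 ⇒ c f

Two distinct leftmost derivations for the same string.

Ambiguous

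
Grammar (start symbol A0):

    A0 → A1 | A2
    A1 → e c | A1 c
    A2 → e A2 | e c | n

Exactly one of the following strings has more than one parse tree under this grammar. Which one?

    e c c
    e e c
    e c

e c

e c c: 1 tree
e e c: 1 tree
e c: 2 trees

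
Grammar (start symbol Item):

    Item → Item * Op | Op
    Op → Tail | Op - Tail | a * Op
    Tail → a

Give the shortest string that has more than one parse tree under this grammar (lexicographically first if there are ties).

a * a

length 1: no string has ≥2 trees
length 3: a * a has 2 parse trees

Two derivations of a * a:
  Item ⇒ Item * Op ⇒ Op * Op ⇒ Tail * Op ⇒ a * Op ⇒ a * Tail ⇒ a * a
  Item ⇒ Op ⇒ a * Op ⇒ a * Tail ⇒ a * a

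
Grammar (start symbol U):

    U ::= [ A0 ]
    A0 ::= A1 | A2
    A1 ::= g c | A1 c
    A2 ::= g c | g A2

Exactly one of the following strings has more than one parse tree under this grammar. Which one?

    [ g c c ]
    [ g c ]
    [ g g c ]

[ g c ]

[ g c c ]: 1 tree
[ g c ]: 2 trees
[ g g c ]: 1 tree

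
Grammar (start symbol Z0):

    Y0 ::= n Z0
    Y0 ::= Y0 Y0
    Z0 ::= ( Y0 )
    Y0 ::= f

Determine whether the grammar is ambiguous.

Ambiguous

Witness: ( f f f )

Derivation 1: Z0 ⇒ ( Y0 ) ⇒ ( Y0 Y0 ) ⇒ ( Y0 Y0 Y0 ) ⇒ ( f Y0 Y0 ) ⇒ ( f f Y0 ) ⇒ ( f f f )
Derivation 2: Z0 ⇒ ( Y0 ) ⇒ ( Y0 Y0 ) ⇒ ( f Y0 ) ⇒ ( f Y0 Y0 ) ⇒ ( f f Y0 ) ⇒ ( f f f )

Two distinct leftmost derivations for the same string.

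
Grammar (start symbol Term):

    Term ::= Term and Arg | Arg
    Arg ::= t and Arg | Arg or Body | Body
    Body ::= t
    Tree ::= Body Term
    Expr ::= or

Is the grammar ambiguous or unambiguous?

Witness: t and t

Derivation 1: Term ⇒ Term and Arg ⇒ Arg and Arg ⇒ Body and Arg ⇒ t and Arg ⇒ t and Body ⇒ t and t
Derivation 2: Term ⇒ Arg ⇒ t and Arg ⇒ t and Body ⇒ t and t

Two distinct leftmost derivations for the same string.

Ambiguous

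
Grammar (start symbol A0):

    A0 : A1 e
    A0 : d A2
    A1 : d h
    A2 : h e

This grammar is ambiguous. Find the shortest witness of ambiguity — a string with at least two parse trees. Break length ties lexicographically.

d h e

length 3: d h e has 2 parse trees

Two derivations of d h e:
  A0 ⇒ A1 e ⇒ d h e
  A0 ⇒ d A2 ⇒ d h e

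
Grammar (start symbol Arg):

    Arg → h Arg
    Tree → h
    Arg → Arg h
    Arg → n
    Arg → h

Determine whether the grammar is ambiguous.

Witness: h h

Derivation 1: Arg ⇒ h Arg ⇒ h h
Derivation 2: Arg ⇒ Arg h ⇒ h h

Two distinct leftmost derivations for the same string.

Ambiguous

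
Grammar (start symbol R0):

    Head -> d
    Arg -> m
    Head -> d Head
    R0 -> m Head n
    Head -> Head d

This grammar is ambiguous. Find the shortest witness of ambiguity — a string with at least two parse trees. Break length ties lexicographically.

length 3: no string has ≥2 trees
length 4: m d d n has 2 parse trees

Two derivations of m d d n:
  R0 ⇒ m Head n ⇒ m d Head n ⇒ m d d n
  R0 ⇒ m Head n ⇒ m Head d n ⇒ m d d n

m d d n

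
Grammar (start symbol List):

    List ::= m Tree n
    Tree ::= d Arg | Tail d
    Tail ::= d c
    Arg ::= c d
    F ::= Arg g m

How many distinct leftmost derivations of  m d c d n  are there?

2

Parse trees for m d c d n:
  [List m [Tree d [Arg c d]] n]
  [List m [Tree [Tail d c] d] n]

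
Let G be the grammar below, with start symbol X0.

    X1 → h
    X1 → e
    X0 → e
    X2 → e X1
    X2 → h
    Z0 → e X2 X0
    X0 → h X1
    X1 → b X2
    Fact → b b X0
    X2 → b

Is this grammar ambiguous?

(Z0, Fact are unreachable from X0, so their rules don't affect L(X0).) The reachable rules are right-linear with at most one rule per (nonterminal, next-terminal) pair. Each input token forces the next rule, so parsing is deterministic.

Unambiguous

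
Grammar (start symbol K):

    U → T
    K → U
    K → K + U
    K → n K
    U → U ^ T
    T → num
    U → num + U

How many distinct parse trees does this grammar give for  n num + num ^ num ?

Parse trees for n num + num ^ num:
  [K [K n [K [U [T num]]]] + [U [U [T num]] ^ [T num]]]
  [K n [K [U [U num + [U [T num]]] ^ [T num]]]]
  [K n [K [U num + [U [U [T num]] ^ [T num]]]]]
  [K n [K [K [U [T num]]] + [U [U [T num]] ^ [T num]]]]

4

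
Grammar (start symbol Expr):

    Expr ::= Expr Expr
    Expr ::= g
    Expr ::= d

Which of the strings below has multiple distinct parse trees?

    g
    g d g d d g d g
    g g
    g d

g d g d d g d g

g: 1 tree
g d g d d g d g: 429 trees
g g: 1 tree
g d: 1 tree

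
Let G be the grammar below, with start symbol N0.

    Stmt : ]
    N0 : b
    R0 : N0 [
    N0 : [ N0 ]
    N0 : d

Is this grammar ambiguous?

Only N0 is reachable from N0; ignoring the rest: Each string is a nest of matched brackets around a single atom. An opening bracket forces the recursive rule; an atom forces the base rule.

Unambiguous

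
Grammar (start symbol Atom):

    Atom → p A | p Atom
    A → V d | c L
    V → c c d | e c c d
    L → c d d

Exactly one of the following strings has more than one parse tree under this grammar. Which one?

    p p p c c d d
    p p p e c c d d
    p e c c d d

p p p c c d d

p p p c c d d: 2 trees
p p p e c c d d: 1 tree
p e c c d d: 1 tree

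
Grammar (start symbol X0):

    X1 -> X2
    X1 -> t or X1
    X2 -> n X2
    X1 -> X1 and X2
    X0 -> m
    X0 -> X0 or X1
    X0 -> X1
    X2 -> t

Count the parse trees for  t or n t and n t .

Parse trees for t or n t and n t:
  [X0 [X0 [X1 [X2 t]]] or [X1 [X1 [X2 n [X2 t]]] and [X2 n [X2 t]]]]
  [X0 [X1 t or [X1 [X1 [X2 n [X2 t]]] and [X2 n [X2 t]]]]]
  [X0 [X1 [X1 t or [X1 [X2 n [X2 t]]]] and [X2 n [X2 t]]]]

3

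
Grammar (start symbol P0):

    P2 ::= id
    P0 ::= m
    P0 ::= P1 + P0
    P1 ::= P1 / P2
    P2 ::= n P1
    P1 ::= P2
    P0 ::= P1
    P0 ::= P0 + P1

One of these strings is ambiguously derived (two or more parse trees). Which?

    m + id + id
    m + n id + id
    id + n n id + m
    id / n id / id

m + id + id: 1 tree
m + n id + id: 1 tree
id + n n id + m: 1 tree
id / n id / id: 2 trees

id / n id / id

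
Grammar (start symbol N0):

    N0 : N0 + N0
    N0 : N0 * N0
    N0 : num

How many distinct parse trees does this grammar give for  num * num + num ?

Parse trees for num * num + num:
  [N0 [N0 [N0 num] * [N0 num]] + [N0 num]]
  [N0 [N0 num] * [N0 [N0 num] + [N0 num]]]

2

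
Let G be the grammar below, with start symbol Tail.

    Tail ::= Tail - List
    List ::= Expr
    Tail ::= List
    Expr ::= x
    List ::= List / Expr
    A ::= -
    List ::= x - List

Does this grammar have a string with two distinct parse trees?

Witness: x - x

Derivation 1: Tail ⇒ Tail - List ⇒ List - List ⇒ Expr - List ⇒ x - List ⇒ x - Expr ⇒ x - x
Derivation 2: Tail ⇒ List ⇒ x - List ⇒ x - Expr ⇒ x - x

Two distinct leftmost derivations for the same string.

Ambiguous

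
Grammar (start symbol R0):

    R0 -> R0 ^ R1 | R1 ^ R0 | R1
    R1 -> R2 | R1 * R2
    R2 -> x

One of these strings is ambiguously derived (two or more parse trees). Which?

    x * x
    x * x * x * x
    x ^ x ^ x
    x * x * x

x ^ x ^ x

x * x: 1 tree
x * x * x * x: 1 tree
x ^ x ^ x: 4 trees
x * x * x: 1 tree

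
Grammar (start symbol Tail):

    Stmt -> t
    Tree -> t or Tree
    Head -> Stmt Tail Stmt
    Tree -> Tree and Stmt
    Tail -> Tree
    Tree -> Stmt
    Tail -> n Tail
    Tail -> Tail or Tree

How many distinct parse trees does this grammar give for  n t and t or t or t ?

5

Parse trees for n t and t or t or t:
  [Tail n [Tail [Tail [Tree [Tree [Stmt t]] and [Stmt t]]] or [Tree t or [Tree [Stmt t]]]]]
  [Tail n [Tail [Tail [Tail [Tree [Tree [Stmt t]] and [Stmt t]]] or [Tree [Stmt t]]] or [Tree [Stmt t]]]]
  [Tail [Tail n [Tail [Tree [Tree [Stmt t]] and [Stmt t]]]] or [Tree t or [Tree [Stmt t]]]]
  [Tail [Tail n [Tail [Tail [Tree [Tree [Stmt t]] and [Stmt t]]] or [Tree [Stmt t]]]] or [Tree [Stmt t]]]
  [Tail [Tail [Tail n [Tail [Tree [Tree [Stmt t]] and [Stmt t]]]] or [Tree [Stmt t]]] or [Tree [Stmt t]]]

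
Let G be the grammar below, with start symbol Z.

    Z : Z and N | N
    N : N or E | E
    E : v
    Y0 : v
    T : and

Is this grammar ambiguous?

Unambiguous

Only Z, N, E are reachable from Z; ignoring the rest: This is a standard precedence ladder (Z over N over E), with each level left-recursive on its own operator ('and' at Z, 'or' at N). That structure is LR(1), hence unambiguous.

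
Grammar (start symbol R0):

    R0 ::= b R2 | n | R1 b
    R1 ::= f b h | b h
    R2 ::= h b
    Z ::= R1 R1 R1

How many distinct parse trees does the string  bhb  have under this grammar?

Parse trees for bhb:
  [R0 b [R2 h b]]
  [R0 [R1 b h] b]

2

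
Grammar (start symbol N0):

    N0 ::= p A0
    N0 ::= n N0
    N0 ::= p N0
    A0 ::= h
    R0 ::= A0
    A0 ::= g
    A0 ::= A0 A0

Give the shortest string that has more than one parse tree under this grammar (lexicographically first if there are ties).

length 2: no string has ≥2 trees
length 3: no string has ≥2 trees
length 4: p g g g has 2 parse trees

Two derivations of p g g g:
  N0 ⇒ p A0 ⇒ p A0 A0 ⇒ p g A0 ⇒ p g A0 A0 ⇒ p g g A0 ⇒ p g g g
  N0 ⇒ p A0 ⇒ p A0 A0 ⇒ p A0 A0 A0 ⇒ p g A0 A0 ⇒ p g g A0 ⇒ p g g g

p g g g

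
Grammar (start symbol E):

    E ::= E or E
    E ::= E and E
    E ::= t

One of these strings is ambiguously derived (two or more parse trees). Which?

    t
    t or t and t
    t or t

t: 1 tree
t or t and t: 2 trees
t or t: 1 tree

t or t and t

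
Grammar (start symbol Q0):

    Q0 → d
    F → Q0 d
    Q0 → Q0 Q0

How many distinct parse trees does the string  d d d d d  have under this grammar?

14

Parse trees for d d d d d (showing first 6 of 14):
  [Q0 [Q0 d] [Q0 [Q0 d] [Q0 [Q0 d] [Q0 [Q0 d] [Q0 d]]]]]
  [Q0 [Q0 d] [Q0 [Q0 d] [Q0 [Q0 [Q0 d] [Q0 d]] [Q0 d]]]]
  [Q0 [Q0 d] [Q0 [Q0 [Q0 d] [Q0 d]] [Q0 [Q0 d] [Q0 d]]]]
  [Q0 [Q0 d] [Q0 [Q0 [Q0 d] [Q0 [Q0 d] [Q0 d]]] [Q0 d]]]
  [Q0 [Q0 d] [Q0 [Q0 [Q0 [Q0 d] [Q0 d]] [Q0 d]] [Q0 d]]]
  [Q0 [Q0 [Q0 d] [Q0 d]] [Q0 [Q0 d] [Q0 [Q0 d] [Q0 d]]]]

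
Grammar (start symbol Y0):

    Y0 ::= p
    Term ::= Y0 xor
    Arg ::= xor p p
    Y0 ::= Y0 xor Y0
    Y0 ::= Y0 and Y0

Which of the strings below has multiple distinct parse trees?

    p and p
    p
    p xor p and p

p and p: 1 tree
p: 1 tree
p xor p and p: 2 trees

p xor p and p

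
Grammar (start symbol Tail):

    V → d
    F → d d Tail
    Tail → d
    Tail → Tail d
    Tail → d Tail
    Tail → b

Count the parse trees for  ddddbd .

Parse trees for ddddbd:
  [Tail [Tail d [Tail d [Tail d [Tail d [Tail b]]]]] d]
  [Tail d [Tail [Tail d [Tail d [Tail d [Tail b]]]] d]]
  [Tail d [Tail d [Tail [Tail d [Tail d [Tail b]]] d]]]
  [Tail d [Tail d [Tail d [Tail [Tail d [Tail b]] d]]]]
  [Tail d [Tail d [Tail d [Tail d [Tail [Tail b] d]]]]]

5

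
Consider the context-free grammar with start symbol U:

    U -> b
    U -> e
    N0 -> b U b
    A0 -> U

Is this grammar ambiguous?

Only U is reachable from U; ignoring the rest: Restricted to the reachable nonterminals, every rule has the form A → t or A → t B, and no two rules for the same A share a first terminal. The grammar encodes a DFA — one run per string.

Unambiguous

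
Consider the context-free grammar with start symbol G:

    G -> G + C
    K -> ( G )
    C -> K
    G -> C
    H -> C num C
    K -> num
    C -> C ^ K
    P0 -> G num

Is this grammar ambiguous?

(P0, H are unreachable from G, so their rules don't affect L(G).) This is a standard precedence ladder (G over C over K), with each level left-recursive on its own operator ('+' at G, '^' at C). That structure is LR(1), hence unambiguous.

Unambiguous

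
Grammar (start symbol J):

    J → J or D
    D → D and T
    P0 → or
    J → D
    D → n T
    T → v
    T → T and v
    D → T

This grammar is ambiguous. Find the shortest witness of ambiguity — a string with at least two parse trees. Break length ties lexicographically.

length 1: no string has ≥2 trees
length 2: no string has ≥2 trees
length 3: v and v has 2 parse trees

Two derivations of v and v:
  J ⇒ D ⇒ D and T ⇒ T and T ⇒ v and T ⇒ v and v
  J ⇒ D ⇒ T ⇒ T and v ⇒ v and v

v and v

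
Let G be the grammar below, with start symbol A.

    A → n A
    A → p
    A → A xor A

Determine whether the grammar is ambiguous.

Witness: n p xor p

Derivation 1: A ⇒ n A ⇒ n A xor A ⇒ n p xor A ⇒ n p xor p
Derivation 2: A ⇒ A xor A ⇒ n A xor A ⇒ n p xor A ⇒ n p xor p

Two distinct leftmost derivations for the same string.

Ambiguous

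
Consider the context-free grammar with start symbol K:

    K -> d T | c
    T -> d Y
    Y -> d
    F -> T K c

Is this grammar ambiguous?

Only K, T, Y are reachable from K; ignoring the rest: Restricted to the reachable nonterminals, every rule has the form A → t or A → t B, and no two rules for the same A share a first terminal. The grammar encodes a DFA — one run per string.

Unambiguous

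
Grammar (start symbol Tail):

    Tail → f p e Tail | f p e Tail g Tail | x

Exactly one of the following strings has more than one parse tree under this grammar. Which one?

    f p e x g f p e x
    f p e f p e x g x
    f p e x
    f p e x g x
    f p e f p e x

f p e x g f p e x: 1 tree
f p e f p e x g x: 2 trees
f p e x: 1 tree
f p e x g x: 1 tree
f p e f p e x: 1 tree

f p e f p e x g x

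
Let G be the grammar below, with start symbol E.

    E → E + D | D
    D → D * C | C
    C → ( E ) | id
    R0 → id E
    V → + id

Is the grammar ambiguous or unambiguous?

Unambiguous

Only E, D, C are reachable from E; ignoring the rest: The grammar is stratified — E handles '+' (left-recursive), D handles '*', C atoms. Each operator has a fixed associativity and precedence level, so every string has one parse.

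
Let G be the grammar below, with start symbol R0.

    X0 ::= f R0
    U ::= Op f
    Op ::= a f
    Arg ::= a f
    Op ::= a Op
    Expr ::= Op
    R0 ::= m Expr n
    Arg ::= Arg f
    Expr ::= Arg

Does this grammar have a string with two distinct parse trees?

Witness: m a f n

Derivation 1: R0 ⇒ m Expr n ⇒ m Op n ⇒ m a f n
Derivation 2: R0 ⇒ m Expr n ⇒ m Arg n ⇒ m a f n

Two distinct leftmost derivations for the same string.

Ambiguous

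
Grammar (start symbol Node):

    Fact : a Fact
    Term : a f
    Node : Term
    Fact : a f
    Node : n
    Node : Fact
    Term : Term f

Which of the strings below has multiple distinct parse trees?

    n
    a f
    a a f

n: 1 tree
a f: 2 trees
a a f: 1 tree

a f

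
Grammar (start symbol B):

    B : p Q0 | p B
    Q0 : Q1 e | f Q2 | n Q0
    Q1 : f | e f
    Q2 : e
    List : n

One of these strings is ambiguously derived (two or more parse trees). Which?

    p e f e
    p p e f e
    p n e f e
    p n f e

p n f e

p e f e: 1 tree
p p e f e: 1 tree
p n e f e: 1 tree
p n f e: 2 trees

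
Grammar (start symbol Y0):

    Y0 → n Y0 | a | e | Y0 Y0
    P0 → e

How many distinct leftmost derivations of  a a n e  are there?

Parse trees for a a n e:
  [Y0 [Y0 a] [Y0 [Y0 a] [Y0 n [Y0 e]]]]
  [Y0 [Y0 [Y0 a] [Y0 a]] [Y0 n [Y0 e]]]

2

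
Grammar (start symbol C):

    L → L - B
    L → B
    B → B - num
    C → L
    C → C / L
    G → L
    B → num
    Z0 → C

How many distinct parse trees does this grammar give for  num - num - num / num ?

Parse trees for num - num - num / num:
  [C [C [L [L [B num]] - [B [B num] - num]]] / [L [B num]]]
  [C [C [L [L [L [B num]] - [B num]] - [B num]]] / [L [B num]]]
  [C [C [L [L [B [B num] - num]] - [B num]]] / [L [B num]]]
  [C [C [L [B [B [B num] - num] - num]]] / [L [B num]]]

4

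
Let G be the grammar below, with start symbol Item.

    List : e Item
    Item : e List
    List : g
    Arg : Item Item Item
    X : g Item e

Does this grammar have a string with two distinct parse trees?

(Arg, X are unreachable from Item, so their rules don't affect L(Item).) The reachable rules are right-linear with at most one rule per (nonterminal, next-terminal) pair. Each input token forces the next rule, so parsing is deterministic.

Unambiguous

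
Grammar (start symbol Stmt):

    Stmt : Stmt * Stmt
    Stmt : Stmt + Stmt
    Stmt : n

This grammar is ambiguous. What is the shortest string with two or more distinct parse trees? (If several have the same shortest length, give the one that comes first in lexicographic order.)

length 1: no string has ≥2 trees
length 3: no string has ≥2 trees
length 5: n * n * n has 2 parse trees

Two derivations of n * n * n:
  Stmt ⇒ Stmt * Stmt ⇒ Stmt * Stmt * Stmt ⇒ n * Stmt * Stmt ⇒ n * n * Stmt ⇒ n * n * n
  Stmt ⇒ Stmt * Stmt ⇒ n * Stmt ⇒ n * Stmt * Stmt ⇒ n * n * Stmt ⇒ n * n * n

n * n * n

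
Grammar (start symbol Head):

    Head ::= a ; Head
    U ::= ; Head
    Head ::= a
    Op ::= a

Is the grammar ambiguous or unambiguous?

Unambiguous

Only Head is reachable from Head; ignoring the rest: The reachable grammar is A → atom sep A | atom. Each atom is followed by either the separator (recurse) or end-of-string (stop) — no choice point.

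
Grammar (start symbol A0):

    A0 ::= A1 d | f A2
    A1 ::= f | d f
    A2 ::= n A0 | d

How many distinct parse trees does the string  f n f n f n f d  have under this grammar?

Parse trees for f n f n f n f d:
  [A0 f [A2 n [A0 f [A2 n [A0 f [A2 n [A0 [A1 f] d]]]]]]]
  [A0 f [A2 n [A0 f [A2 n [A0 f [A2 n [A0 f [A2 d]]]]]]]]

2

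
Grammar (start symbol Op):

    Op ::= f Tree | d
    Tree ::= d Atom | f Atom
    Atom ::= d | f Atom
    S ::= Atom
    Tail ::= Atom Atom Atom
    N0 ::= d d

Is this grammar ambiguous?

(S, Tail, N0 are unreachable from Op, so their rules don't affect L(Op).) The reachable rules are right-linear with at most one rule per (nonterminal, next-terminal) pair. Each input token forces the next rule, so parsing is deterministic.

Unambiguous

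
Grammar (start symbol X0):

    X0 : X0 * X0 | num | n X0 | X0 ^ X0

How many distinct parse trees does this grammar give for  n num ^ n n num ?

Parse trees for n num ^ n n num:
  [X0 n [X0 [X0 num] ^ [X0 n [X0 n [X0 num]]]]]
  [X0 [X0 n [X0 num]] ^ [X0 n [X0 n [X0 num]]]]

2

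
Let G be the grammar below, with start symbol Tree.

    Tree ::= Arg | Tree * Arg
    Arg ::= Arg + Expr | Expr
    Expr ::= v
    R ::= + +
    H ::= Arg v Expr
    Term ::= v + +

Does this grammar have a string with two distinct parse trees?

Only Tree, Arg, Expr are reachable from Tree; ignoring the rest: The grammar is stratified — Tree handles '*' (left-recursive), Arg handles '+', Expr atoms. Each operator has a fixed associativity and precedence level, so every string has one parse.

Unambiguous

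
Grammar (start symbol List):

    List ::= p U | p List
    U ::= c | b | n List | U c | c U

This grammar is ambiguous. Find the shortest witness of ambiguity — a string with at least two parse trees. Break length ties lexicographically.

length 2: no string has ≥2 trees
length 3: p c c has 2 parse trees

Two derivations of p c c:
  List ⇒ p U ⇒ p U c ⇒ p c c
  List ⇒ p U ⇒ p c U ⇒ p c c

p c c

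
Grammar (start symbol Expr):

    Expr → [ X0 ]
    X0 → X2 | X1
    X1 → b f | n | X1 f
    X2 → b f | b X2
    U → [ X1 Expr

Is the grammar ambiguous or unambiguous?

Witness: [ b f ]

Derivation 1: Expr ⇒ [ X0 ] ⇒ [ X2 ] ⇒ [ b f ]
Derivation 2: Expr ⇒ [ X0 ] ⇒ [ X1 ] ⇒ [ b f ]

Two distinct leftmost derivations for the same string.

Ambiguous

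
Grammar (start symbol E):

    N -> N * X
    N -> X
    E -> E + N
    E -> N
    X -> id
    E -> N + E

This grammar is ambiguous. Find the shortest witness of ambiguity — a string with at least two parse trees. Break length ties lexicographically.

id + id

length 1: no string has ≥2 trees
length 3: id + id has 2 parse trees

Two derivations of id + id:
  E ⇒ E + N ⇒ N + N ⇒ X + N ⇒ id + N ⇒ id + X ⇒ id + id
  E ⇒ N + E ⇒ X + E ⇒ id + E ⇒ id + N ⇒ id + X ⇒ id + id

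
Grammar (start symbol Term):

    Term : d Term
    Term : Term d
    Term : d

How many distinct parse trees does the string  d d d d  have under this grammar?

Parse trees for d d d d:
  [Term d [Term d [Term d [Term d]]]]
  [Term d [Term d [Term [Term d] d]]]
  [Term d [Term [Term d [Term d]] d]]
  [Term d [Term [Term [Term d] d] d]]
  [Term [Term d [Term d [Term d]]] d]
  [Term [Term d [Term [Term d] d]] d]
  [Term [Term [Term d [Term d]] d] d]
  [Term [Term [Term [Term d] d] d] d]

8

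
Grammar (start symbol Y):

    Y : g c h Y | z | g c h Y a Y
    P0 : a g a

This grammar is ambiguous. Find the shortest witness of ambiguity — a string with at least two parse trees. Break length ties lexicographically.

length 1: no string has ≥2 trees
length 4: no string has ≥2 trees
length 6: no string has ≥2 trees
length 7: no string has ≥2 trees
length 9: g c h g c h z a z has 2 parse trees

Two derivations of g c h g c h z a z:
  Y ⇒ g c h Y ⇒ g c h g c h Y a Y ⇒ g c h g c h z a Y ⇒ g c h g c h z a z
  Y ⇒ g c h Y a Y ⇒ g c h g c h Y a Y ⇒ g c h g c h z a Y ⇒ g c h g c h z a z

g c h g c h z a z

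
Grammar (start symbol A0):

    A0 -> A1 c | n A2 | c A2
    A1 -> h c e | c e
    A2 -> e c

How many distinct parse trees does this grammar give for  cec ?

2

Parse trees for cec:
  [A0 [A1 c e] c]
  [A0 c [A2 e c]]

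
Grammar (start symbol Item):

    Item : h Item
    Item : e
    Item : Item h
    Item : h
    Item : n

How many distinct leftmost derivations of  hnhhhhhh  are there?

Parse trees for hnhhhhhh:
  [Item h [Item [Item [Item [Item [Item [Item [Item n] h] h] h] h] h] h]]
  [Item [Item h [Item [Item [Item [Item [Item [Item n] h] h] h] h] h]] h]
  [Item [Item [Item h [Item [Item [Item [Item [Item n] h] h] h] h]] h] h]
  [Item [Item [Item [Item h [Item [Item [Item [Item n] h] h] h]] h] h] h]
  [Item [Item [Item [Item [Item h [Item [Item [Item n] h] h]] h] h] h] h]
  [Item [Item [Item [Item [Item [Item h [Item [Item n] h]] h] h] h] h] h]
  [Item [Item [Item [Item [Item [Item [Item h [Item n]] h] h] h] h] h] h]

7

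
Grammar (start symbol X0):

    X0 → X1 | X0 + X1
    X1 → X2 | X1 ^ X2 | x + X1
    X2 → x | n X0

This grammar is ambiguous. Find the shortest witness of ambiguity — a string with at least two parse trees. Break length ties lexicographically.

x + x

length 1: no string has ≥2 trees
length 2: no string has ≥2 trees
length 3: x + x has 2 parse trees

Two derivations of x + x:
  X0 ⇒ X1 ⇒ x + X1 ⇒ x + X2 ⇒ x + x
  X0 ⇒ X0 + X1 ⇒ X1 + X1 ⇒ X2 + X1 ⇒ x + X1 ⇒ x + X2 ⇒ x + x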